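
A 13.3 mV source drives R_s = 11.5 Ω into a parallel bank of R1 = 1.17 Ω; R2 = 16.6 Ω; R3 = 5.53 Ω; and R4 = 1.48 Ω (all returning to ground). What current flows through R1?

I ≈ 0.532 mA

Parallel bank: R_p = 1/(1/1.17 + 1/16.6 + 1/5.53 + 1/1.48) = 0.5645 Ω.
Node voltage V_A = V_s · R_p/(R_s + R_p) = 13.3 × 0.04679 = 0.6223 mV.
Branch current I = V_A/R1 = 0.6223/1.17 = 0.5319 mA.
(Check via current divider: I_total = 1.102 mA; share G_k/ΣG = 0.4825 → same result.)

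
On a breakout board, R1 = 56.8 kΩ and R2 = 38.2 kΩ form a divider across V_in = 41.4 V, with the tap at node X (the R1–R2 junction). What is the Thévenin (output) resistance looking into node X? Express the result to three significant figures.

R_th ≈ 22.8 kΩ

With V_in suppressed (replaced by a short), R_th = R1 ‖ R2 = (56.80 × 38.2)/(56.80 + 38.2) = 22.84 kΩ.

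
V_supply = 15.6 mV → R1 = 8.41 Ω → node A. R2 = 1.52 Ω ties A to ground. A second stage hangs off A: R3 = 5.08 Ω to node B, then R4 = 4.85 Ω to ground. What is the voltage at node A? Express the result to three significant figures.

Node A sees R2 in parallel with the series input of stage 2, R3 + R4 = 9.930 Ω.
Effective lower resistance at A: R2 ‖ 9.930 = 1.318 Ω.
So V_A = 15.6 × 0.1355 = 2.114 mV.

V_A ≈ 2.11 mV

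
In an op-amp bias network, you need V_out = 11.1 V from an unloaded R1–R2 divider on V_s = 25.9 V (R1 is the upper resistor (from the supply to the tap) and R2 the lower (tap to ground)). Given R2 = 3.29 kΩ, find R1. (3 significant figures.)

V_out/V_s = R2/(R1+R2) = 0.4286.
Rearranging, R1 = R2·(1−k)/k = 3.29 × 1.333 = 4.387 kΩ.

R1 ≈ 4.39 kΩ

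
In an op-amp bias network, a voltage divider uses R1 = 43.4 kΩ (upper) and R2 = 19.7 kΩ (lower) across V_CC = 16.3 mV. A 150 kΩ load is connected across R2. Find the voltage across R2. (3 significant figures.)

The load sits in parallel with R2, giving an effective lower resistance R2' = R2·R_L/(R2+R_L) = 17.41 kΩ.
Then V_out = V_CC · R2'/(R1 + R2') = 16.3 × 17.41/60.81 = 4.667 mV.

V_out ≈ 4.67 mV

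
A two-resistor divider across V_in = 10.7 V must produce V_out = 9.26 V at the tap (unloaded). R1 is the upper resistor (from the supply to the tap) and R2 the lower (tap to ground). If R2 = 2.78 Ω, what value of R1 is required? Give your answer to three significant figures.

The divider ratio is R2/(R1+R2) = 9.26/10.7 = 0.8654.
Rearranging, R1 = R2·(1−k)/k = 2.78 × 0.1555 = 0.4323 Ω.

R1 ≈ 0.432 Ω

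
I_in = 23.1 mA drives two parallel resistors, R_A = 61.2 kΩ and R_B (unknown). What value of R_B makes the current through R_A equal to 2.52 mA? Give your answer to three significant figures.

Two-branch current divider: I_A = I_in · R_B/(R_A + R_B).
With f = 0.1091, R_B = R_A · f/(1−f) = 61.2 × 0.1224 = 7.494 kΩ.

R_B ≈ 7.49 kΩ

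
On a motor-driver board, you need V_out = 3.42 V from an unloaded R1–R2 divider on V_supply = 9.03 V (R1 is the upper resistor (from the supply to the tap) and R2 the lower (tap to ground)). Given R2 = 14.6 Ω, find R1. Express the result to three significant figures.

V_out/V_supply = R2/(R1+R2) = 0.3787.
R1 = R2·(1/k − 1) = 14.6 × 1.640 = 23.95 Ω.

R1 ≈ 23.9 Ω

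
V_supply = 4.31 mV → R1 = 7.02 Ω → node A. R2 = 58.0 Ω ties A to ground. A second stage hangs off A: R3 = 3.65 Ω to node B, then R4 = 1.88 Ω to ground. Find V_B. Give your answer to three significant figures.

V_B ≈ 0.613 mV

The second stage (R3 + R4 = 5.530 Ω) loads node A in parallel with R2.
R2 ‖ (R3+R4) = 5.049 Ω.
First divider: V_A = V_supply · 5.049/(7.02 + 5.049) = 1.803 mV.
Stage 2 is unloaded, so V_B = V_A · R4/(R3+R4) = 1.803 × 1.88/5.530 = 0.6130 mV.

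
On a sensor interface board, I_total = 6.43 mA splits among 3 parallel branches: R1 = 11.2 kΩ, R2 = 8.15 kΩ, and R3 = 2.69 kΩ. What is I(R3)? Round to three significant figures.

Total conductance ΣG = 1/11.2 + 1/8.15 + 1/2.69 = 0.5837 (units of 1/kΩ).
R3 takes the fraction G_k/ΣG = 0.3717/0.5837 = 0.6368, so I = 6.43 × 0.6368 = 4.095 mA.

I ≈ 4.09 mA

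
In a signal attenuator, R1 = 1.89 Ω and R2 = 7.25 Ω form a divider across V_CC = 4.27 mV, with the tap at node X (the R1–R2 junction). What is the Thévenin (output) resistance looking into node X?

Zeroing V_CC shorts the top of R1 to ground, so R_th = R1 ‖ R2 = 1.499 Ω.

R_th ≈ 1.50 Ω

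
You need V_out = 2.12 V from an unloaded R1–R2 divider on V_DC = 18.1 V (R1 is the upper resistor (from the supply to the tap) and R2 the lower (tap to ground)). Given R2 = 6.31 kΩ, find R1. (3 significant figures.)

R1 ≈ 47.6 kΩ

Required fraction k = V_out/V_DC = 0.1171.
Rearranging, R1 = R2·(1−k)/k = 6.31 × 7.538 = 47.56 kΩ.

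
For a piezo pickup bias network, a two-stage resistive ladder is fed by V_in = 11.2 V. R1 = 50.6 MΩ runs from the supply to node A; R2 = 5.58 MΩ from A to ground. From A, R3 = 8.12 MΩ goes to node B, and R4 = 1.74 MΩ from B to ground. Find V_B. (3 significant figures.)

V_B ≈ 0.130 V

Looking into the second stage from A: R3 + R4 = 9.860 MΩ appears in parallel with R2.
R2 ‖ (R3+R4) = 3.563 MΩ.
V_A = 11.2 × 3.563/(50.6 + 3.563) = 0.7368 V.
V_B = V_A × 0.1765 = 0.1300 V.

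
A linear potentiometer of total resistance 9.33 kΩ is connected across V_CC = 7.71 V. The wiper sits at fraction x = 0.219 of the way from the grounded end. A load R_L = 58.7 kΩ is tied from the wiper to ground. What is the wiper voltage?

Split the track: R_lower = x·R_p = 2.043 kΩ, R_upper = (1−x)·R_p = 7.287 kΩ.
(x·R_p) ‖ R_L = 1.975 kΩ.
Then V_out = V_CC · 1.975/(7.287 + 1.975) = 1.644 V.
(Unloaded: V_out = x·V_CC = 1.69 V.)

V_out ≈ 1.64 V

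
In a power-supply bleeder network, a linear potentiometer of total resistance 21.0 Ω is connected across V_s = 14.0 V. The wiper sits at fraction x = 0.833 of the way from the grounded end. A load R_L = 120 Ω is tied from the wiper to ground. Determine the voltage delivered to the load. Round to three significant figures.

V_out ≈ 11.4 V

The pot divides into 3.507 Ω above the wiper and 17.49 Ω below.
R_L loads the lower segment: effective lower R = 15.27 Ω.
Loaded-divider output: V_out = 14.0 × 0.8132 = 11.38 V.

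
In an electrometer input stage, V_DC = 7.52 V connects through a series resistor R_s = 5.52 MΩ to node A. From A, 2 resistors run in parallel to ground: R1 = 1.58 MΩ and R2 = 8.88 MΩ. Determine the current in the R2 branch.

Combine the parallel branches: R_p = (1/1.58 + 1/8.88)⁻¹ = 1.341 MΩ.
V_A = 7.52 × 1.341/6.861 = 1.470 V.
Branch current I = V_A/R2 = 1.470/8.88 = 0.1656 µA.
(Check via current divider: I_total = 1.096 µA; share G_k/ΣG = 0.1511 → same result.)

I ≈ 0.166 µA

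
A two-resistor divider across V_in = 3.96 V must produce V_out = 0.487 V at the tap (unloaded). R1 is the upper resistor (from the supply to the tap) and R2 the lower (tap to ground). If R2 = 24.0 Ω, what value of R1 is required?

Required fraction k = V_out/V_in = 0.1230.
Rearranging, R1 = R2·(1−k)/k = 24.0 × 7.131 = 171.2 Ω.

R1 ≈ 171 Ω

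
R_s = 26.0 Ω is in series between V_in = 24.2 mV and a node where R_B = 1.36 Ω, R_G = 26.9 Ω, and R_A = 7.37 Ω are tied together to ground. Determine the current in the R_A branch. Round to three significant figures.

Parallel bank: R_p = 1/(1/1.36 + 1/26.9 + 1/7.37) = 1.101 Ω.
V_A = 24.2 × 1.101/27.10 = 0.9833 mV.
I(R_A) = V_A / R_A = 0.9833/7.37 = 0.1334 mA.

I ≈ 0.133 mA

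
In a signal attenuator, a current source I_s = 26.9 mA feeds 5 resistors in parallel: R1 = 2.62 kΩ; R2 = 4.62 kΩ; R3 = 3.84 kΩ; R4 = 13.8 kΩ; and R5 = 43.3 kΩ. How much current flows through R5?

Total conductance ΣG = 1/2.62 + 1/4.62 + 1/3.84 + 1/13.8 + 1/43.3 = 0.9541 (units of 1/kΩ).
R5 takes the fraction G_k/ΣG = 0.02309/0.9541 = 0.02421, so I = 26.9 × 0.02421 = 0.6511 mA.

I ≈ 0.651 mA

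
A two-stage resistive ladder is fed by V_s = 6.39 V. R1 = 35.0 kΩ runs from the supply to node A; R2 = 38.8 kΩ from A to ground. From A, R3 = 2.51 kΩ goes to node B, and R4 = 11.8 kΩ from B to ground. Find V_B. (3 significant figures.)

Node A sees R2 in parallel with the series input of stage 2, R3 + R4 = 14.31 kΩ.
R2 ‖ (R3+R4) = 10.45 kΩ.
V_A = 6.39 × 10.45/(35.0 + 10.45) = 1.470 V.
V_B = V_A × 0.8246 = 1.212 V.

V_B ≈ 1.21 V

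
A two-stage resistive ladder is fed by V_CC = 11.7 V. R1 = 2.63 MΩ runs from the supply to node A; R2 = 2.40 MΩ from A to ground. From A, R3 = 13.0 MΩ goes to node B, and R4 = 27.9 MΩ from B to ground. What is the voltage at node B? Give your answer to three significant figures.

Node A sees R2 in parallel with the series input of stage 2, R3 + R4 = 40.90 MΩ.
R2 ‖ (R3+R4) = 2.267 MΩ.
V_A = 11.7 × 2.267/(2.63 + 2.267) = 5.416 V.
Then the unloaded second divider: V_B = V_A × R4/(R3+R4) = 5.416 × 0.6822 = 3.695 V.

V_B ≈ 3.69 V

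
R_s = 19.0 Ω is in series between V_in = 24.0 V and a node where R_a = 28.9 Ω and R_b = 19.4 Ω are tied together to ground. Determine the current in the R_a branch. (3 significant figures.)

Combine the parallel branches: R_p = (1/28.9 + 1/19.4)⁻¹ = 11.61 Ω.
V_A = 24.0 × 11.61/30.61 = 9.102 V.
Branch current I = V_A/R_a = 9.102/28.9 = 0.3149 A.

I ≈ 0.315 A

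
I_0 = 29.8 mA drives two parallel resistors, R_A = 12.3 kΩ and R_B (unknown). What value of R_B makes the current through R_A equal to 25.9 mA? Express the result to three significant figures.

R_B ≈ 81.7 kΩ

Two-branch current divider: I_A = I_0 · R_B/(R_A + R_B).
With f = 0.8691, R_B = R_A · f/(1−f) = 12.3 × 6.641 = 81.68 kΩ.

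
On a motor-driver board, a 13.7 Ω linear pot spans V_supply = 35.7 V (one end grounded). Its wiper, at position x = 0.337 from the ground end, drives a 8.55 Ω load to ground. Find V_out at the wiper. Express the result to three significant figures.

V_out ≈ 8.86 V

Lower segment x·R_p = 4.617 Ω; upper segment (1−x)·R_p = 9.083 Ω.
Lower segment in parallel with the load: 4.617 ‖ 8.55 = 2.998 Ω.
Then V_out = V_supply · 2.998/(9.083 + 2.998) = 8.859 V.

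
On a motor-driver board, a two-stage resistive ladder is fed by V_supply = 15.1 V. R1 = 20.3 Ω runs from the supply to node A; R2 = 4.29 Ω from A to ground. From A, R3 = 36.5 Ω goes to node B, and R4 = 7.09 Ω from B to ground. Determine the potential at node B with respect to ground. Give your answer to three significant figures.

V_B ≈ 0.396 V

The second stage (R3 + R4 = 43.59 Ω) loads node A in parallel with R2.
Effective lower resistance at A: R2 ‖ 43.59 = 3.906 Ω.
So V_A = 15.1 × 0.1614 = 2.436 V.
Stage 2 is unloaded, so V_B = V_A · R4/(R3+R4) = 2.436 × 7.09/43.59 = 0.3963 V.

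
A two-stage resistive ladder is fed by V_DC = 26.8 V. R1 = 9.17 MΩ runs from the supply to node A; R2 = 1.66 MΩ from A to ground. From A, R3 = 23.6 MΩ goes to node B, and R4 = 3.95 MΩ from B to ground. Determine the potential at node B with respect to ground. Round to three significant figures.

Node A sees R2 in parallel with the series input of stage 2, R3 + R4 = 27.55 MΩ.
R2 ‖ (R3+R4) = 1.566 MΩ.
First divider: V_A = V_DC · 1.566/(9.17 + 1.566) = 3.908 V.
Stage 2 is unloaded, so V_B = V_A · R4/(R3+R4) = 3.908 × 3.95/27.55 = 0.5604 V.

V_B ≈ 0.560 V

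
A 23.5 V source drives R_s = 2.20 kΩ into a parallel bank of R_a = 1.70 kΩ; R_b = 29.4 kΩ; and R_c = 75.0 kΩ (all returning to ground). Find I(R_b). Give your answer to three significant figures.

I ≈ 0.333 mA

Combine the parallel branches: R_p = (1/1.70 + 1/29.4 + 1/75.0)⁻¹ = 1.573 kΩ.
Node voltage V_A = V_in · R_p/(R_s + R_p) = 23.5 × 0.4170 = 9.799 V.
Branch current I = V_A/R_b = 9.799/29.4 = 0.3333 mA.
(Check via current divider: I_total = 6.228 mA; share G_k/ΣG = 0.05352 → same result.)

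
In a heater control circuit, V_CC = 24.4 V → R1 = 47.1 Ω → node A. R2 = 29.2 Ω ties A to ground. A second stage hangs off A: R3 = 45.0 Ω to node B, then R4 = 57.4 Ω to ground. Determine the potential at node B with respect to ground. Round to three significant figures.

V_B ≈ 4.45 V

Looking into the second stage from A: R3 + R4 = 102.4 Ω appears in parallel with R2.
R2 ‖ (R3+R4) = 22.72 Ω.
So V_A = 24.4 × 0.3254 = 7.940 V.
V_B = V_A × 0.5605 = 4.451 V.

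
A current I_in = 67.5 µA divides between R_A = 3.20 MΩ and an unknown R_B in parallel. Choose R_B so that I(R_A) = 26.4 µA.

In a two-way split, I_A/I_in = R_B/(R_A + R_B).
26.4/67.5 = R_B/(R_A + R_B) → R_B = R_A · (0.3911)/(1 − 0.3911) = 3.20 × 0.6423 = 2.055 MΩ.

R_B ≈ 2.06 MΩ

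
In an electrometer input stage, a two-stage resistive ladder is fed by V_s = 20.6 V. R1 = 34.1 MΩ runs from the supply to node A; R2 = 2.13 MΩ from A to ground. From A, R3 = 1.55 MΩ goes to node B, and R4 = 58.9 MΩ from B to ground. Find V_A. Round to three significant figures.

V_A ≈ 1.17 V

Node A sees R2 in parallel with the series input of stage 2, R3 + R4 = 60.45 MΩ.
Effective lower resistance at A: R2 ‖ 60.45 = 2.058 MΩ.
V_A = 20.6 × 2.058/(34.1 + 2.058) = 1.172 V.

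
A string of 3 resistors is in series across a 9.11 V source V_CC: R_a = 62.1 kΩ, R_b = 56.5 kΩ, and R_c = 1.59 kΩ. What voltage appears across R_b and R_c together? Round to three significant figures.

Total series resistance ΣR = 62.1 + 56.5 + 1.59 = 120.2 kΩ.
R_{R_b..R_c} = 56.5 + 1.59 = 58.09 kΩ.
V = V_CC · R/ΣR = 9.11 × 0.4833 = 4.403 V.

V ≈ 4.40 V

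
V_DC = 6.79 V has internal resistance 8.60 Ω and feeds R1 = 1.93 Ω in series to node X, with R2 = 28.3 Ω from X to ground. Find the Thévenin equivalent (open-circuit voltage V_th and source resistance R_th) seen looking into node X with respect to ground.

R1' = 8.60 + 1.93 = 10.53 Ω (source resistance + R1).
V_th is the unloaded tap voltage: V_DC · R2/(R1'+R2) = 6.79 × 0.7288 = 4.949 V.
With V_DC suppressed (replaced by a short), R_th = R1' ‖ R2 = (10.53 × 28.3)/(10.53 + 28.3) = 7.674 Ω.

V_th ≈ 4.95 V, R_th ≈ 7.67 Ω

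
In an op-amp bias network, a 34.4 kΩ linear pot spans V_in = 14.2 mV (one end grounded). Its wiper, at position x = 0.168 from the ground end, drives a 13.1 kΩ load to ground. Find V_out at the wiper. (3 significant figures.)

V_out ≈ 1.75 mV

Lower segment x·R_p = 5.779 kΩ; upper segment (1−x)·R_p = 28.62 kΩ.
(x·R_p) ‖ R_L = 4.010 kΩ.
V_out = 14.2 × 4.010/(28.62 + 4.010) = 1.745 mV.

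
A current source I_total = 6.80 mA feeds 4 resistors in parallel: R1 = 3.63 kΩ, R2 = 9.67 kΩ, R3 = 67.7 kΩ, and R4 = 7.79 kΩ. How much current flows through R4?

I ≈ 1.67 mA

ΣG = 1/3.63 + 1/9.67 + 1/67.7 + 1/7.79 = 0.5220.
R4 takes the fraction G_k/ΣG = 0.1284/0.5220 = 0.2459, so I = 6.80 × 0.2459 = 1.672 mA.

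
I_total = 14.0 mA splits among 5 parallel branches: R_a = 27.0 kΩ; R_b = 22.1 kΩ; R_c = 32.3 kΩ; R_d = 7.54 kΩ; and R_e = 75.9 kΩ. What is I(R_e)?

I ≈ 0.712 mA

ΣG = 1/27.0 + 1/22.1 + 1/32.3 + 1/7.54 + 1/75.9 = 0.2590.
R_e takes the fraction G_k/ΣG = 0.01318/0.2590 = 0.05086, so I = 14.0 × 0.05086 = 0.7120 mA.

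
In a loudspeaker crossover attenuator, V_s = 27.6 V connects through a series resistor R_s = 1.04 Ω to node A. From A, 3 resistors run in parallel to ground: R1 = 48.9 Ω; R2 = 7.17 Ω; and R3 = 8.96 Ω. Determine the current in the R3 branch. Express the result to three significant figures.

Parallel bank: R_p = 1/(1/48.9 + 1/7.17 + 1/8.96) = 3.683 Ω.
V_A = 27.6 × 3.683/4.723 = 21.52 V.
Branch current I = V_A/R3 = 21.52/8.96 = 2.402 A.
(Check via current divider: I_total = 5.844 A; share G_k/ΣG = 0.4110 → same result.)

I ≈ 2.40 A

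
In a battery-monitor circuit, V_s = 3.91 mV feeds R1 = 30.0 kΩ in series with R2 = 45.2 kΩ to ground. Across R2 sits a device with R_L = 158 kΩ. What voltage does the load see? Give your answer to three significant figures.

R2 ‖ R_L = (45.2 × 158)/(45.2 + 158) = 35.15 kΩ.
Now apply the divider: V_out = 3.91 × 0.5395 = 2.109 mV.

V_out ≈ 2.11 mV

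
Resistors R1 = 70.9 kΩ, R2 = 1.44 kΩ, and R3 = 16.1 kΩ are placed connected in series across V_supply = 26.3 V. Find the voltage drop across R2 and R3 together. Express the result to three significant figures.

Series total: ΣR = 70.9 + 1.44 + 16.1 = 88.44 kΩ.
R_{R2..R3} = 1.44 + 16.1 = 17.54 kΩ.
V = V_supply · R/ΣR = 26.3 × 0.1983 = 5.216 V.

V ≈ 5.22 V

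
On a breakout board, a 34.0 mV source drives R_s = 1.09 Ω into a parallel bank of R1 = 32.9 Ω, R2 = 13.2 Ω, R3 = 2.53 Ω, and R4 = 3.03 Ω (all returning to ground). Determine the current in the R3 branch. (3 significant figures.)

Combine the parallel branches: R_p = (1/32.9 + 1/13.2 + 1/2.53 + 1/3.03)⁻¹ = 1.203 Ω.
V_A = 34.0 × 1.203/2.293 = 17.84 mV.
Branch current I = V_A/R3 = 17.84/2.53 = 7.050 mA.
(Equivalently: I_total = 14.83 mA, then current-divider fraction G_k/ΣG = 0.4754.)

I ≈ 7.05 mA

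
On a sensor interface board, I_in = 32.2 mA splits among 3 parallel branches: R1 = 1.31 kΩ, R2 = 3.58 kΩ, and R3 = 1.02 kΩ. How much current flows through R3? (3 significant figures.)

ΣG = 1/1.31 + 1/3.58 + 1/1.02 = 2.023.
Current divider: I(R3) = I_in · G_k/ΣG = 32.2 × (0.9804/2.023) = 32.2 × 0.4846 = 15.60 mA.

I ≈ 15.6 mA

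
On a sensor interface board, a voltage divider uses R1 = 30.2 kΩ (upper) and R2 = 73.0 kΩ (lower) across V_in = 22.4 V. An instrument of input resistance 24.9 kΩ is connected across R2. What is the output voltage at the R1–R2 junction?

V_out ≈ 8.53 V

R2 ‖ R_L = (73.0 × 24.9)/(73.0 + 24.9) = 18.57 kΩ.
Now apply the divider: V_out = 22.4 × 0.3807 = 8.528 V.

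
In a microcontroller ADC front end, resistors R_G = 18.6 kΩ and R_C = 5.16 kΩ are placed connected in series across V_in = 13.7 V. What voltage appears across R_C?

V ≈ 2.98 V

ΣR = 18.6 + 5.16 = 23.76 kΩ.
By the voltage-divider rule, V = 13.7 × 5.160/23.76 = 2.975 V.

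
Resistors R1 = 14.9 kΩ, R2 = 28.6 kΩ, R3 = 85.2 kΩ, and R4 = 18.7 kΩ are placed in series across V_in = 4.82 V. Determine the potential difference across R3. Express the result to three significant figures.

V ≈ 2.79 V

Series total: ΣR = 14.9 + 28.6 + 85.2 + 18.7 = 147.4 kΩ.
By the voltage-divider rule, V = 4.82 × 85.20/147.4 = 2.786 V.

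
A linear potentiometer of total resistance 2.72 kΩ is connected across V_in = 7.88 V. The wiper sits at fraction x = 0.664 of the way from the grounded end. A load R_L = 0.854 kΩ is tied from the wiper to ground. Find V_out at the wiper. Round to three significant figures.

V_out ≈ 3.06 V

Lower segment x·R_p = 1.806 kΩ; upper segment (1−x)·R_p = 0.9139 kΩ.
R_L loads the lower segment: effective lower R = 0.5798 kΩ.
Loaded-divider output: V_out = 7.88 × 0.3882 = 3.059 V.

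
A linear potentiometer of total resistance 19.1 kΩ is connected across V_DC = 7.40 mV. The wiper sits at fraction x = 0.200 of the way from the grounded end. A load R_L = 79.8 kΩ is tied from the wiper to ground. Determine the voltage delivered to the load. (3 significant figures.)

Lower segment x·R_p = 3.820 kΩ; upper segment (1−x)·R_p = 15.28 kΩ.
Lower segment in parallel with the load: 3.820 ‖ 79.8 = 3.645 kΩ.
V_out = 7.40 × 3.645/(15.28 + 3.645) = 1.425 mV.

V_out ≈ 1.43 mV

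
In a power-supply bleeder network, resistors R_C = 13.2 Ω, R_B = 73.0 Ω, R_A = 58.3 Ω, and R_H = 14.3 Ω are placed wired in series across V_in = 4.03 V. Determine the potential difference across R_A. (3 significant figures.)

V ≈ 1.48 V

Series total: ΣR = 13.2 + 73.0 + 58.3 + 14.3 = 158.8 Ω.
V = V_in · R/ΣR = 4.03 × 0.3671 = 1.480 V.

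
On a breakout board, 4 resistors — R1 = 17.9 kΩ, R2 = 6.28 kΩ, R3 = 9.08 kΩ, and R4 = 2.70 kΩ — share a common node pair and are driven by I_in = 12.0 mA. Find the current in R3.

Total conductance ΣG = 1/17.9 + 1/6.28 + 1/9.08 + 1/2.70 = 0.6956 (units of 1/kΩ).
R3 takes the fraction G_k/ΣG = 0.1101/0.6956 = 0.1583, so I = 12.0 × 0.1583 = 1.900 mA.

I ≈ 1.90 mA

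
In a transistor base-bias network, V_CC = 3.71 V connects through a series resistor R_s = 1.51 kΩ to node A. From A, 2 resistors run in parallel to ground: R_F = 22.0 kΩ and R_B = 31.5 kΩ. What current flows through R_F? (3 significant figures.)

Combine the parallel branches: R_p = (1/22.0 + 1/31.5)⁻¹ = 12.95 kΩ.
Node voltage V_A = V_CC · R_p/(R_s + R_p) = 3.71 × 0.8956 = 3.323 V.
Branch current I = V_A/R_F = 3.323/22.0 = 0.1510 mA.
(Check via current divider: I_total = 0.2565 mA; share G_k/ΣG = 0.5888 → same result.)

I ≈ 0.151 mA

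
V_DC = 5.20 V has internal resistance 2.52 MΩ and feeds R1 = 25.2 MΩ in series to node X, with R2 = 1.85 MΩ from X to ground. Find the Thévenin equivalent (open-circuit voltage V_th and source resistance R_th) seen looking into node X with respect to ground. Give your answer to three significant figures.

V_th ≈ 0.325 V, R_th ≈ 1.73 MΩ

R1' = 2.52 + 25.2 = 27.72 MΩ (source resistance + R1).
Open-circuit (no load on X): V_th = V_DC · R2/(R1' + R2) = 5.20 × 1.85/(27.72 + 1.85) = 0.3253 V.
Zeroing V_DC shorts the top of R1' to ground, so R_th = R1' ‖ R2 = 1.734 MΩ.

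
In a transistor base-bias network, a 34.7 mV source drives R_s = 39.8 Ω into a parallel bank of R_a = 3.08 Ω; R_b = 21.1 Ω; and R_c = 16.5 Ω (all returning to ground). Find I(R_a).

I ≈ 0.618 mA

Combine the parallel branches: R_p = (1/3.08 + 1/21.1 + 1/16.5)⁻¹ = 2.311 Ω.
Node voltage V_A = V_CC · R_p/(R_s + R_p) = 34.7 × 0.05488 = 1.904 mV.
Branch current I = V_A/R_a = 1.904/3.08 = 0.6183 mA.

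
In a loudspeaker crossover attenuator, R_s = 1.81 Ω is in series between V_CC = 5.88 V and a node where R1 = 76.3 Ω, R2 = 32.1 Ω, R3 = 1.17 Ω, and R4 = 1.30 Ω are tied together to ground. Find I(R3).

Equivalent of the parallel group: R_p = 0.5995 Ω.
Node voltage V_A = V_CC · R_p/(R_s + R_p) = 5.88 × 0.2488 = 1.463 V.
Branch current I = V_A/R3 = 1.463/1.17 = 1.250 A.
(Check via current divider: I_total = 2.440 A; share G_k/ΣG = 0.5124 → same result.)

I ≈ 1.25 A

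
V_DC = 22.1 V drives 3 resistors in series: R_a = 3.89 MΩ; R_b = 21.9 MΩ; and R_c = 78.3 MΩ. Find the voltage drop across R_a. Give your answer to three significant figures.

Total series resistance ΣR = 3.89 + 21.9 + 78.3 = 104.1 MΩ.
Voltage divider: V = V_DC · (3.890 / 104.1) = 22.1 × 0.03737 = 0.8259 V.

V ≈ 0.826 V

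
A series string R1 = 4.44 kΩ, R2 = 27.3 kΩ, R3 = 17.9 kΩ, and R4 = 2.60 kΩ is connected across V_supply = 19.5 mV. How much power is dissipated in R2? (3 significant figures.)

P ≈ 3.80 nW

Series current I = V_supply/ΣR = 19.5/52.24 = 0.3733 µA.
P(R2) = I²·R2 = (0.3733)² × 27.3 = 3.804 nW.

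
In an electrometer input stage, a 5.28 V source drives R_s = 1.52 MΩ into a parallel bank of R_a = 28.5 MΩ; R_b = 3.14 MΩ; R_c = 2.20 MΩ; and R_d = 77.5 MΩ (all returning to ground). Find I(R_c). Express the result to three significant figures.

I ≈ 1.07 µA

Parallel bank: R_p = 1/(1/28.5 + 1/3.14 + 1/2.20 + 1/77.5) = 1.218 MΩ.
V_A = 5.28 × 1.218/2.738 = 2.349 V.
I(R_c) = V_A / R_c = 2.349/2.20 = 1.068 µA.
(Equivalently: I_total = 1.928 µA, then current-divider fraction G_k/ΣG = 0.5536.)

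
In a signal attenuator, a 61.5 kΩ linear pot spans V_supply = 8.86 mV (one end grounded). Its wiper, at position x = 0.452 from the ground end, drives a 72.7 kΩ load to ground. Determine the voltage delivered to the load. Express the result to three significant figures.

The pot divides into 33.70 kΩ above the wiper and 27.80 kΩ below.
R_L loads the lower segment: effective lower R = 20.11 kΩ.
V_out = 8.86 × 20.11/(33.70 + 20.11) = 3.311 mV.
(Unloaded: V_out = x·V_supply = 4.00 mV.)

V_out ≈ 3.31 mV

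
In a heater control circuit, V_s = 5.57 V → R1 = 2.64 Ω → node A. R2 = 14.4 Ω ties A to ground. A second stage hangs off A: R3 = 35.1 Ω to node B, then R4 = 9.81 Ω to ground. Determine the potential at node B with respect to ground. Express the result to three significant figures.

The second stage (R3 + R4 = 44.91 Ω) loads node A in parallel with R2.
R2 ‖ (R3+R4) = 10.90 Ω.
First divider: V_A = V_s · 10.90/(2.64 + 10.90) = 4.484 V.
V_B = V_A × 0.2184 = 0.9795 V.

V_B ≈ 0.980 V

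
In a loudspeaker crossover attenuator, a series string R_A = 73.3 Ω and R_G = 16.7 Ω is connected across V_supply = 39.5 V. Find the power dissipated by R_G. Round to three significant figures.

Series current I = V_supply/ΣR = 39.5/90.00 = 0.4389 A.
P(R_G) = I²·R_G = (0.4389)² × 16.7 = 3.217 W.

P ≈ 3.22 W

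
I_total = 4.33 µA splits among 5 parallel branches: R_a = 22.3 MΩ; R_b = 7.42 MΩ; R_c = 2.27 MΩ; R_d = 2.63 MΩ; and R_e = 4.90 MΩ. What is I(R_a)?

I ≈ 0.161 µA

Total conductance ΣG = 1/22.3 + 1/7.42 + 1/2.27 + 1/2.63 + 1/4.90 = 1.204 (units of 1/MΩ).
By the current-divider rule, I = I_total · G_k/ΣG = 4.33 × 0.03723 = 0.1612 µA.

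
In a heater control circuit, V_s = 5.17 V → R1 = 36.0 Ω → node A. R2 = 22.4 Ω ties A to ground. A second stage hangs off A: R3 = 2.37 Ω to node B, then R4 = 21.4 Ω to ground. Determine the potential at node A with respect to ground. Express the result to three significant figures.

Node A sees R2 in parallel with the series input of stage 2, R3 + R4 = 23.77 Ω.
Effective lower resistance at A: R2 ‖ 23.77 = 11.53 Ω.
V_A = 5.17 × 11.53/(36.0 + 11.53) = 1.254 V.

V_A ≈ 1.25 V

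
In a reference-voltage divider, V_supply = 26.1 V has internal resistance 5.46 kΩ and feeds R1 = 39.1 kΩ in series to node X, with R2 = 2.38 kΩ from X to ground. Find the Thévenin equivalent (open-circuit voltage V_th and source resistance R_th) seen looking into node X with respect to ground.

R1' = 5.46 + 39.1 = 44.56 kΩ (source resistance + R1).
V_th is the unloaded tap voltage: V_supply · R2/(R1'+R2) = 26.1 × 0.05070 = 1.323 V.
Looking into X with the source shorted: R_th = R1'·R2/(R1'+R2) = 44.56 × 2.38/46.94 = 2.259 kΩ.

V_th ≈ 1.32 V, R_th ≈ 2.26 kΩ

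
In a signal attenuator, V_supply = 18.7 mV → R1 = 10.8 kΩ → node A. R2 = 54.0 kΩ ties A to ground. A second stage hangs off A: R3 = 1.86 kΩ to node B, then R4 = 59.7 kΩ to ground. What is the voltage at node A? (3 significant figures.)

V_A ≈ 13.6 mV

Node A sees R2 in parallel with the series input of stage 2, R3 + R4 = 61.56 kΩ.
Effective lower resistance at A: R2 ‖ 61.56 = 28.77 kΩ.
First divider: V_A = V_supply · 28.77/(10.8 + 28.77) = 13.60 mV.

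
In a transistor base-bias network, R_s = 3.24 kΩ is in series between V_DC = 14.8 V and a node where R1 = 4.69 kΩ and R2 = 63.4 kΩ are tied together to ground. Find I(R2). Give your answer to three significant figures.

I ≈ 0.134 mA

Parallel bank: R_p = 1/(1/4.69 + 1/63.4) = 4.367 kΩ.
V_A by voltage divider: V_A = 14.8 × 4.367/(3.24 + 4.367) = 8.496 V.
Branch current I = V_A/R2 = 8.496/63.4 = 0.1340 mA.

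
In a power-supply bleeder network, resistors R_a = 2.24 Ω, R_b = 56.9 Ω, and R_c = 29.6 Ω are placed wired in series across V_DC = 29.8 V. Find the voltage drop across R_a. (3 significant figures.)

V ≈ 0.752 V

ΣR = 2.24 + 56.9 + 29.6 = 88.74 Ω.
V = V_DC · R/ΣR = 29.8 × 0.02524 = 0.7522 V.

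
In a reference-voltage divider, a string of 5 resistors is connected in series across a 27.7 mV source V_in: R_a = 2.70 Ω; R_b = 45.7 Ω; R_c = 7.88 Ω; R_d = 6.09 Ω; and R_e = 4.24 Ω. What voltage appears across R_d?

Series total: ΣR = 2.70 + 45.7 + 7.88 + 6.09 + 4.24 = 66.61 Ω.
By the voltage-divider rule, V = 27.7 × 6.090/66.61 = 2.533 mV.

V ≈ 2.53 mV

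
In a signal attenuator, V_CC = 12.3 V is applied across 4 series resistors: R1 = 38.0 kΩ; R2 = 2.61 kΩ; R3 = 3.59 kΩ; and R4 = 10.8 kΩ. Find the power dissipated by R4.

P ≈ 0.540 mW

ΣR = 55.00 kΩ → I = 12.3/55.00 = 0.2236 mA.
P(R4) = I²·R4 = (0.2236)² × 10.8 = 0.5401 mW.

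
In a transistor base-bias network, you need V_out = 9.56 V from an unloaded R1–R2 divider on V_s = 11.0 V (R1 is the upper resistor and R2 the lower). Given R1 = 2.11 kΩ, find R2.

R2 ≈ 14.0 kΩ

V_out/V_s = R2/(R1+R2) = 0.8691.
R2 = R1 · 0.8691/(1 − 0.8691) = 14.01 kΩ.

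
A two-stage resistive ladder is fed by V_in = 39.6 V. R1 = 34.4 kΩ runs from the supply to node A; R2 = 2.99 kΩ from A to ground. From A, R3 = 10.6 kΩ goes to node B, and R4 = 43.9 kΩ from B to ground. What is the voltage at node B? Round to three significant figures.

Looking into the second stage from A: R3 + R4 = 54.50 kΩ appears in parallel with R2.
R2 ‖ (R3+R4) = 2.834 kΩ.
V_A = 39.6 × 2.834/(34.4 + 2.834) = 3.015 V.
V_B = V_A × 0.8055 = 2.428 V.

V_B ≈ 2.43 V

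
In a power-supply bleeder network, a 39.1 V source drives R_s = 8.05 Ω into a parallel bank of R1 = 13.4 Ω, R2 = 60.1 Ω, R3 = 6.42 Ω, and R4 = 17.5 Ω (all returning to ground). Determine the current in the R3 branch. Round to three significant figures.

Parallel bank: R_p = 1/(1/13.4 + 1/60.1 + 1/6.42 + 1/17.5) = 3.288 Ω.
V_A = 39.1 × 3.288/11.34 = 11.34 V.
I(R3) = V_A / R3 = 11.34/6.42 = 1.766 A.

I ≈ 1.77 A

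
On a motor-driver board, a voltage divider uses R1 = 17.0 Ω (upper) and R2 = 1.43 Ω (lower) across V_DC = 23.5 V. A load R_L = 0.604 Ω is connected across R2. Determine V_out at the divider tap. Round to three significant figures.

First combine the lower leg with the load: R2 ‖ R_L = 0.4246 Ω.
Voltage divider with the loaded lower leg: V_out = 23.5 × 0.4246/(17.0 + 0.4246) = 23.5 × 0.02437 = 0.5727 V.
(Unloaded it would be 1.82 V; the load pulls it down.)

V_out ≈ 0.573 V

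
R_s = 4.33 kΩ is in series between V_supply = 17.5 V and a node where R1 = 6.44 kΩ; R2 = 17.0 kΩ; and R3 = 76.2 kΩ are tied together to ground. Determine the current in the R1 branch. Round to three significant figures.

I ≈ 1.37 mA

Combine the parallel branches: R_p = (1/6.44 + 1/17.0 + 1/76.2)⁻¹ = 4.401 kΩ.
V_A = 17.5 × 4.401/8.731 = 8.821 V.
I(R1) = V_A / R1 = 8.821/6.44 = 1.370 mA.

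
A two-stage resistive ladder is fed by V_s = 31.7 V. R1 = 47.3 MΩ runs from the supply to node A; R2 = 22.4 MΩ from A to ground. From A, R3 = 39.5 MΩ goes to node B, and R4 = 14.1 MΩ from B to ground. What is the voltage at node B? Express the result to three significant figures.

Node A sees R2 in parallel with the series input of stage 2, R3 + R4 = 53.60 MΩ.
R2 ‖ (R3+R4) = 15.80 MΩ.
First divider: V_A = V_s · 15.80/(47.3 + 15.80) = 7.937 V.
V_B = V_A × 0.2631 = 2.088 V.

V_B ≈ 2.09 V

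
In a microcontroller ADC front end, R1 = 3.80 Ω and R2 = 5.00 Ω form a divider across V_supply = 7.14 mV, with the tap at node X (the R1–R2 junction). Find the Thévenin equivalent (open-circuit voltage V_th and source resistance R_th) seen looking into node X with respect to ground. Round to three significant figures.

V_th ≈ 4.06 mV, R_th ≈ 2.16 Ω

V_th is the unloaded tap voltage: V_supply · R2/(R1+R2) = 7.14 × 0.5682 = 4.057 mV.
Zeroing V_supply shorts the top of R1 to ground, so R_th = R1 ‖ R2 = 2.159 Ω.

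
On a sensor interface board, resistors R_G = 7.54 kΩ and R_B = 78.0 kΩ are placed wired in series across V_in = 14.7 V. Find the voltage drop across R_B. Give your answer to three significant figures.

V ≈ 13.4 V

ΣR = 7.54 + 78.0 = 85.54 kΩ.
By the voltage-divider rule, V = 14.7 × 78.00/85.54 = 13.40 V.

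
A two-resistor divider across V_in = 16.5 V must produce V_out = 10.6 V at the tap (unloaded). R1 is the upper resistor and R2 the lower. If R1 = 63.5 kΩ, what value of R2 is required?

V_out/V_in = R2/(R1+R2) = 0.6424.
Rearranging, R2 = R1·k/(1−k) = 63.5 × 1.797 = 114.1 kΩ.

R2 ≈ 114 kΩ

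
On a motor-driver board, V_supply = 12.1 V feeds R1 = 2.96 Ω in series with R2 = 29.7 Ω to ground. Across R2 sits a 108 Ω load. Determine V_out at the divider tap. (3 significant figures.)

First combine the lower leg with the load: R2 ‖ R_L = 23.29 Ω.
Voltage divider with the loaded lower leg: V_out = 12.1 × 23.29/(2.96 + 23.29) = 12.1 × 0.8873 = 10.74 V.
(Unloaded it would be 11.0 V; the load pulls it down.)

V_out ≈ 10.7 V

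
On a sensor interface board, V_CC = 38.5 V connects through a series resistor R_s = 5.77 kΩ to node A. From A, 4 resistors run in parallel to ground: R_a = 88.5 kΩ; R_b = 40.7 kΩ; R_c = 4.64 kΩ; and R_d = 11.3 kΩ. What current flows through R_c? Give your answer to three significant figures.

Combine the parallel branches: R_p = (1/88.5 + 1/40.7 + 1/4.64 + 1/11.3)⁻¹ = 2.942 kΩ.
V_A by voltage divider: V_A = 38.5 × 2.942/(5.77 + 2.942) = 13.00 V.
Branch current I = V_A/R_c = 13.00/4.64 = 2.802 mA.

I ≈ 2.80 mA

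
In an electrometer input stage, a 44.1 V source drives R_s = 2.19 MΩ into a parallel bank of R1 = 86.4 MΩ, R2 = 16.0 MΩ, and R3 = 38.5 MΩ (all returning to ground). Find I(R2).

Parallel bank: R_p = 1/(1/86.4 + 1/16.0 + 1/38.5) = 9.995 MΩ.
V_A by voltage divider: V_A = 44.1 × 9.995/(2.19 + 9.995) = 36.17 V.
Branch current I = V_A/R2 = 36.17/16.0 = 2.261 µA.

I ≈ 2.26 µA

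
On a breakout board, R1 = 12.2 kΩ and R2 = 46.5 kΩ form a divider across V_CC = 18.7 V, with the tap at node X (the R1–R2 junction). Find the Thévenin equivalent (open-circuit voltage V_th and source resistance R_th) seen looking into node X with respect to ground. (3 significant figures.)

V_th ≈ 14.8 V, R_th ≈ 9.66 kΩ

V_th is the unloaded tap voltage: V_CC · R2/(R1+R2) = 18.7 × 0.7922 = 14.81 V.
Zeroing V_CC shorts the top of R1 to ground, so R_th = R1 ‖ R2 = 9.664 kΩ.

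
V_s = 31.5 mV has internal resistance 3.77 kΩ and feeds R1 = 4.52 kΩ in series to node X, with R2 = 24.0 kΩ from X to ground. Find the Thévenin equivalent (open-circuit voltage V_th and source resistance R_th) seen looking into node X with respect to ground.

R1' = 3.77 + 4.52 = 8.290 kΩ (source resistance + R1).
V_th is the unloaded tap voltage: V_s · R2/(R1'+R2) = 31.5 × 0.7433 = 23.41 mV.
With V_s suppressed (replaced by a short), R_th = R1' ‖ R2 = (8.290 × 24.0)/(8.290 + 24.0) = 6.162 kΩ.

V_th ≈ 23.4 mV, R_th ≈ 6.16 kΩ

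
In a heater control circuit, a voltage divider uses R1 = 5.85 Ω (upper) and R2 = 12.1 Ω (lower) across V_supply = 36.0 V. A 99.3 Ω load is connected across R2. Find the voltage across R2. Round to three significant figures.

V_out ≈ 23.3 V

First combine the lower leg with the load: R2 ‖ R_L = 10.79 Ω.
Voltage divider with the loaded lower leg: V_out = 36.0 × 10.79/(5.85 + 10.79) = 36.0 × 0.6483 = 23.34 V.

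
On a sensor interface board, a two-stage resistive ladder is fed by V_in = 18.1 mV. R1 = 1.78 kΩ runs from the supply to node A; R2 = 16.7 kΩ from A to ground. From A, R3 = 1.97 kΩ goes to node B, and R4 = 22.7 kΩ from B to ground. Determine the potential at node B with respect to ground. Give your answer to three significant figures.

V_B ≈ 14.1 mV

Node A sees R2 in parallel with the series input of stage 2, R3 + R4 = 24.67 kΩ.
Effective lower resistance at A: R2 ‖ 24.67 = 9.959 kΩ.
First divider: V_A = V_in · 9.959/(1.78 + 9.959) = 15.36 mV.
V_B = V_A × 0.9201 = 14.13 mV.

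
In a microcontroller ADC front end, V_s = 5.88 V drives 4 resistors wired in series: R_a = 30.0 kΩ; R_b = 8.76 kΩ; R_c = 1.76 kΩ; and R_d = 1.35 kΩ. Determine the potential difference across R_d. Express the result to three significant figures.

V ≈ 0.190 V

Series total: ΣR = 30.0 + 8.76 + 1.76 + 1.35 = 41.87 kΩ.
Voltage divider: V = V_s · (1.350 / 41.87) = 5.88 × 0.03224 = 0.1896 V.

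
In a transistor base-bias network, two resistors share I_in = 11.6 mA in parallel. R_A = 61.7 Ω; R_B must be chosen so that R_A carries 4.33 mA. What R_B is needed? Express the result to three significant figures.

R_B ≈ 36.7 Ω

The fraction through R_A equals R_B/(R_A+R_B).
With f = 0.3733, R_B = R_A · f/(1−f) = 61.7 × 0.5956 = 36.75 Ω.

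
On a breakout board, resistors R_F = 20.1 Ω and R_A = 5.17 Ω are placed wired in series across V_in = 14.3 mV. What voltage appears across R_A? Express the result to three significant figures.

Series total: ΣR = 20.1 + 5.17 = 25.27 Ω.
By the voltage-divider rule, V = 14.3 × 5.170/25.27 = 2.926 mV.

V ≈ 2.93 mV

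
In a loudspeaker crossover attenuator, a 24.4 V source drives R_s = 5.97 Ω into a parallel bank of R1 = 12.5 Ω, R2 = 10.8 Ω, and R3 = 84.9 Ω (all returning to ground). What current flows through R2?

I ≈ 1.08 A

Combine the parallel branches: R_p = (1/12.5 + 1/10.8 + 1/84.9)⁻¹ = 5.424 Ω.
V_A = 24.4 × 5.424/11.39 = 11.62 V.
Branch current I = V_A/R2 = 11.62/10.8 = 1.075 A.
(Check via current divider: I_total = 2.142 A; share G_k/ΣG = 0.5022 → same result.)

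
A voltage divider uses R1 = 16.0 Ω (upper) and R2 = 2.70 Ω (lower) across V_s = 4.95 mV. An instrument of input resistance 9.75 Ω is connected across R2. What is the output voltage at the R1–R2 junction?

The load sits in parallel with R2, giving an effective lower resistance R2' = R2·R_L/(R2+R_L) = 2.114 Ω.
Then V_out = V_s · R2'/(R1 + R2') = 4.95 × 2.114/18.11 = 0.5778 mV.

V_out ≈ 0.578 mV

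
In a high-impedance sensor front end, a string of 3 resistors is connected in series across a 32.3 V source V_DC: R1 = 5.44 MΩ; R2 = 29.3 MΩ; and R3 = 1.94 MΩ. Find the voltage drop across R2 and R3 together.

V ≈ 27.5 V

Total series resistance ΣR = 5.44 + 29.3 + 1.94 = 36.68 MΩ.
R_{R2..R3} = 29.3 + 1.94 = 31.24 MΩ.
V = V_DC · R/ΣR = 32.3 × 0.8517 = 27.51 V.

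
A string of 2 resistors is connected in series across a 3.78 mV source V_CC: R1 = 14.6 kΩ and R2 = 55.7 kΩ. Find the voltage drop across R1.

Series total: ΣR = 14.6 + 55.7 = 70.30 kΩ.
V = V_CC · R/ΣR = 3.78 × 0.2077 = 0.7850 mV.

V ≈ 0.785 mV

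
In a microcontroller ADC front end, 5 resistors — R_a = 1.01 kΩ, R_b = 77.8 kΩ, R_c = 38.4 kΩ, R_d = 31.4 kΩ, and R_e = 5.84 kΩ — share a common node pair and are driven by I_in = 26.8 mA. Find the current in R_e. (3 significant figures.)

I ≈ 3.72 mA

ΣG = 1/1.01 + 1/77.8 + 1/38.4 + 1/31.4 + 1/5.84 = 1.232.
Current divider: I(R_e) = I_in · G_k/ΣG = 26.8 × (0.1712/1.232) = 26.8 × 0.1390 = 3.725 mA.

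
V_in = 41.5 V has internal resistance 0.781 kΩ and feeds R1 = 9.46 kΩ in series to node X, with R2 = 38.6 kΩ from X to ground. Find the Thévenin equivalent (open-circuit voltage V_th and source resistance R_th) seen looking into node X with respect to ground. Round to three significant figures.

R1' = 0.781 + 9.46 = 10.24 kΩ (source resistance + R1).
Open-circuit (no load on X): V_th = V_in · R2/(R1' + R2) = 41.5 × 38.6/(10.24 + 38.6) = 32.80 V.
With V_in suppressed (replaced by a short), R_th = R1' ‖ R2 = (10.24 × 38.6)/(10.24 + 38.6) = 8.094 kΩ.

V_th ≈ 32.8 V, R_th ≈ 8.09 kΩ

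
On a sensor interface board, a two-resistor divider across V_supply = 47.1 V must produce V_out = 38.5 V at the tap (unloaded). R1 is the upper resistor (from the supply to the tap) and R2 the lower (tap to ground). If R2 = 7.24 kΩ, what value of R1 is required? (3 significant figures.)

Required fraction k = V_out/V_supply = 0.8174.
R1 = R2·(1/k − 1) = 7.24 × 0.2234 = 1.617 kΩ.

R1 ≈ 1.62 kΩ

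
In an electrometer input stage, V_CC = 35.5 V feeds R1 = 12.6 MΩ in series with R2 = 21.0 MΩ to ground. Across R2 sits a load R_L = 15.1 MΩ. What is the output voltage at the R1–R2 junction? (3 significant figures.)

The load sits in parallel with R2, giving an effective lower resistance R2' = R2·R_L/(R2+R_L) = 8.784 MΩ.
Voltage divider with the loaded lower leg: V_out = 35.5 × 8.784/(12.6 + 8.784) = 35.5 × 0.4108 = 14.58 V.

V_out ≈ 14.6 V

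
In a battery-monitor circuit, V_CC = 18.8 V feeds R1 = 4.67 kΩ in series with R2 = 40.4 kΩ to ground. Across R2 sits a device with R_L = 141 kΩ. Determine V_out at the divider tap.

The load sits in parallel with R2, giving an effective lower resistance R2' = R2·R_L/(R2+R_L) = 31.40 kΩ.
Now apply the divider: V_out = 18.8 × 0.8705 = 16.37 V.
(Unloaded it would be 16.9 V; the load pulls it down.)

V_out ≈ 16.4 V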